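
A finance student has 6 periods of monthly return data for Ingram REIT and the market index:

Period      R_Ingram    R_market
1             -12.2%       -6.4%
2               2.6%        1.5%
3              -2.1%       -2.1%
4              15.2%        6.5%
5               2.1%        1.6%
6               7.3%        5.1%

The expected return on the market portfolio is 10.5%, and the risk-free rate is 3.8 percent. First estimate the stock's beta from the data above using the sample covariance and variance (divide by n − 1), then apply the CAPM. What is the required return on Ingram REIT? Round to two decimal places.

Mean R_i = (-12.2 + 2.6 − 2.1 + 15.2 + 2.1 + 7.3) / 6 = 2.1500%
Mean R_m = (-6.4 + 1.5 − 2.1 + 6.5 + 1.6 + 5.1) / 6 = 1.0333%
Σ(R_i − R̄_i)(R_m − R̄_m) = 212.4500  ⇒  Cov = 212.4500 / 5 = 42.4900
Σ(R_m − R̄_m)² = 112.0333  ⇒  Var(R_m) = 112.0333 / 5 = 22.4067
β = Cov / Var(R_m) = 42.4900 / 22.4067 = 1.8963
MRP = 10.5% − 3.8% = 6.70%
E(R) = R_f + β × MRP = 3.8% + 1.8963 × 6.7% = 16.51%

16.51%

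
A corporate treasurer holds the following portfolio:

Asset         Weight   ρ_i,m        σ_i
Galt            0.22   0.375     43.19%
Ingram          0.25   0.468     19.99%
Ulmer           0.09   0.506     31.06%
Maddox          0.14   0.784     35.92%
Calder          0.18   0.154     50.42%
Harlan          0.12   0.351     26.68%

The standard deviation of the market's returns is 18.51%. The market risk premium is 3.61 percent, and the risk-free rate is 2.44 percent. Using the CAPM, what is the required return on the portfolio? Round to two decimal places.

β_Galt = 0.375 × 43.19% / 18.51% = 0.8750
β_Ingram = 0.468 × 19.99% / 18.51% = 0.5054
β_Ulmer = 0.506 × 31.06% / 18.51% = 0.8491
β_Maddox = 0.784 × 35.92% / 18.51% = 1.5214
β_Calder = 0.154 × 50.42% / 18.51% = 0.4195
β_Harlan = 0.351 × 26.68% / 18.51% = 0.5059
β_P = Σ w_i β_i = 0.22×0.8750 + 0.25×0.5054 + 0.09×0.8491 + 0.14×1.5214 + 0.18×0.4195 + 0.12×0.5059 = 0.7445
E(R_P) = R_f + β_P × MRP = 2.44% + 0.7445 × 3.61% = 5.13%

5.13%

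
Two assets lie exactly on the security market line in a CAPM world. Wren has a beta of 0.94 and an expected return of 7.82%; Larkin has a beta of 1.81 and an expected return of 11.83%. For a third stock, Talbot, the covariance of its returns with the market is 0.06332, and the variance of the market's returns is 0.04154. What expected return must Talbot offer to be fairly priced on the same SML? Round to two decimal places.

10.51%

MRP = (11.83% − 7.82%) / (1.81 − 0.94) = 4.6092%
R_f = 7.82% − 0.94 × 4.6092% = 3.4874%
β_Talbot = Cov / Var(R_m) = 0.06332 / 0.04154 = 1.5243
E(R_Talbot) = R_f + β × MRP = 3.4874% + 1.5243 × 4.6092% = 10.51%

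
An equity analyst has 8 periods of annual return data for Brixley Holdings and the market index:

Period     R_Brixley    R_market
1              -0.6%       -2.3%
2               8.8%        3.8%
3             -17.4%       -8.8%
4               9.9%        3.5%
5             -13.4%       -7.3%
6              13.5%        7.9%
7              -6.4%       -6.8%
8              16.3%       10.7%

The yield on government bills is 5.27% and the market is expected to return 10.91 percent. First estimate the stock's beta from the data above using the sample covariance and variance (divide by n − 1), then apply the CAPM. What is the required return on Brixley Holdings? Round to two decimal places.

Mean R_i = (-0.6 + 8.8 − 17.4 + 9.9 − 13.4 + 13.5 − 6.4 + 16.3) / 8 = 1.3375%
Mean R_m = (-2.3 + 3.8 − 8.8 + 3.5 − 7.3 + 7.9 − 6.8 + 10.7) / 8 = 0.0875%
Σ(R_i − R̄_i)(R_m − R̄_m) = 644.0538  ⇒  Cov = 644.0538 / 7 = 92.0077
Σ(R_m − R̄_m)² = 385.7888  ⇒  Var(R_m) = 385.7888 / 7 = 55.1127
β = Cov / Var(R_m) = 92.0077 / 55.1127 = 1.6694
MRP = 10.91% − 5.27% = 5.64%
E(R) = R_f + β × MRP = 5.27% + 1.6694 × 5.64% = 14.69%

14.69%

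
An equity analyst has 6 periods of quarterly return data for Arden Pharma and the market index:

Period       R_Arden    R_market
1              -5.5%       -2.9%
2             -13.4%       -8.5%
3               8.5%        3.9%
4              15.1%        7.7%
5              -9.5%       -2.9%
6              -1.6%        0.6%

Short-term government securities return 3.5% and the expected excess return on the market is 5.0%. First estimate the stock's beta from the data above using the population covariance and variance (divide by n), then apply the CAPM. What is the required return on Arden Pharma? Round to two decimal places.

12.80%

Mean R_i = (-5.5 − 13.4 + 8.5 + 15.1 − 9.5 − 1.6) / 6 = -1.0667%
Mean R_m = (-2.9 − 8.5 + 3.9 + 7.7 − 2.9 + 0.6) / 6 = -0.3500%
Σ(R_i − R̄_i)(R_m − R̄_m) = 303.6200  ⇒  Cov = 303.6200 / 6 = 50.6033
Σ(R_m − R̄_m)² = 163.1950  ⇒  Var(R_m) = 163.1950 / 6 = 27.1992
β = Cov / Var(R_m) = 50.6033 / 27.1992 = 1.8605
E(R) = R_f + β × MRP = 3.5% + 1.8605 × 5.0% = 12.80%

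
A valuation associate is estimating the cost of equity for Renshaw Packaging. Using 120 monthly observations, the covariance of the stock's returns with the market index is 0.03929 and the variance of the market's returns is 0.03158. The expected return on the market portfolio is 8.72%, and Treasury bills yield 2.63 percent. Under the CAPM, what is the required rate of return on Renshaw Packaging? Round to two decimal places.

β = Cov(R_i, R_m) / Var(R_m) = 0.03929 / 0.03158 = 1.2441
MRP = 8.72% − 2.63% = 6.09%
E(R) = R_f + β × MRP = 2.63% + 1.2441 × 6.09% = 10.21%

10.21%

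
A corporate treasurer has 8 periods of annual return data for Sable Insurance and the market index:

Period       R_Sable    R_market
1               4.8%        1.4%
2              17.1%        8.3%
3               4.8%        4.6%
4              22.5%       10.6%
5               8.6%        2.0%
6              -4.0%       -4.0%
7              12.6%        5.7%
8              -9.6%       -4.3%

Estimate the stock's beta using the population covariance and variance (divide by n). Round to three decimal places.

Mean R_i = (4.8 + 17.1 + 4.8 + 22.5 + 8.6 − 4.0 + 12.6 − 9.6) / 8 = 7.1000%
Mean R_m = (1.4 + 8.3 + 4.6 + 10.6 + 2.0 − 4.0 + 5.7 − 4.3) / 8 = 3.0375%
Σ(R_i − R̄_i)(R_m − R̄_m) = 383.0000  ⇒  Cov = 383.0000 / 8 = 47.8750
Σ(R_m − R̄_m)² = 201.5388  ⇒  Var(R_m) = 201.5388 / 8 = 25.1924
β = Cov / Var(R_m) = 47.8750 / 25.1924 = 1.9004

1.900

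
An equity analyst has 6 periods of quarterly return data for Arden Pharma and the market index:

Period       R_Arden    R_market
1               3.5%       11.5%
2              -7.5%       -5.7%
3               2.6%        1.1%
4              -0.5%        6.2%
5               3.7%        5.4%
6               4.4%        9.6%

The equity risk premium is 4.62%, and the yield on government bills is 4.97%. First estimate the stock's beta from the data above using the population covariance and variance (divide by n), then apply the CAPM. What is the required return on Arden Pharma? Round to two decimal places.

Mean R_i = (3.5 − 7.5 + 2.6 − 0.5 + 3.7 + 4.4) / 6 = 1.0333%
Mean R_m = (11.5 − 5.7 + 1.1 + 6.2 + 5.4 + 9.6) / 6 = 4.6833%
Σ(R_i − R̄_i)(R_m − R̄_m) = 115.9433  ⇒  Cov = 115.9433 / 6 = 19.3239
Σ(R_m − R̄_m)² = 194.1083  ⇒  Var(R_m) = 194.1083 / 6 = 32.3514
β = Cov / Var(R_m) = 19.3239 / 32.3514 = 0.5973
E(R) = R_f + β × MRP = 4.97% + 0.5973 × 4.62% = 7.73%

7.73%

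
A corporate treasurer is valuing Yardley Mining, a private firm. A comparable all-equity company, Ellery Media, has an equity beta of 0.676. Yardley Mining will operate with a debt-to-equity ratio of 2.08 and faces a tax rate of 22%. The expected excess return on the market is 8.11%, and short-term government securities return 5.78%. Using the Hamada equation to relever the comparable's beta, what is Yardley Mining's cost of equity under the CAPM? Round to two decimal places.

β_L = β_U × [1 + (1 − t)(D/E)] = 0.676 × [1 + (1 − 0.22) × 2.08]
    = 0.676 × [1 + 0.78 × 2.08] = 0.676 × 2.6224 = 1.7727
E(R) = R_f + β_L × MRP = 5.78% + 1.7727 × 8.11% = 20.16%

20.16%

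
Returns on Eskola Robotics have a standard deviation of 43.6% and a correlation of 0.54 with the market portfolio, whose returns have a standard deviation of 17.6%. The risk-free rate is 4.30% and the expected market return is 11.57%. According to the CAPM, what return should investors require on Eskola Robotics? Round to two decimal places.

β = ρ × σ_i / σ_m = 0.54 × 43.6% / 17.6% = 1.3377
MRP = 11.57% − 4.30% = 7.27%
E(R) = 4.30% + 1.3377 × 7.27% = 14.03%

14.03%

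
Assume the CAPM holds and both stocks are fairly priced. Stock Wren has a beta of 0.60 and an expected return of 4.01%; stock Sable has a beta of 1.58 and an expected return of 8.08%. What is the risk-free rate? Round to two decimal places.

Both satisfy E(R) = R_f + β·MRP, so the slope of the SML is
MRP = (8.08% − 4.01%) / (1.58 − 0.60) = 4.07% / 0.98 = 4.1531%
R_f = E(R_Wren) − β_Wren·MRP = 4.01% − 0.60 × 4.1531% = 1.5181%

1.52%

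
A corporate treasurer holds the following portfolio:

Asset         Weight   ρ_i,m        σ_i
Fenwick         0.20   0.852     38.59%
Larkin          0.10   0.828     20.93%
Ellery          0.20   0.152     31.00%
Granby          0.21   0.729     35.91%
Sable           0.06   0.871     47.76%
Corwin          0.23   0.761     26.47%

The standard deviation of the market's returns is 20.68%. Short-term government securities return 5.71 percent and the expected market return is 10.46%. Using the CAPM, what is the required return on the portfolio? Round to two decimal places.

10.74%

β_Fenwick = 0.852 × 38.59% / 20.68% = 1.5899
β_Larkin = 0.828 × 20.93% / 20.68% = 0.8380
β_Ellery = 0.152 × 31.00% / 20.68% = 0.2279
β_Granby = 0.729 × 35.91% / 20.68% = 1.2659
β_Sable = 0.871 × 47.76% / 20.68% = 2.0116
β_Corwin = 0.761 × 26.47% / 20.68% = 0.9741
β_P = Σ w_i β_i = 0.20×1.5899 + 0.10×0.8380 + 0.20×0.2279 + 0.21×1.2659 + 0.06×2.0116 + 0.23×0.9741 = 1.0579
MRP = 10.46% − 5.71% = 4.75%
E(R_P) = R_f + β_P × MRP = 5.71% + 1.0579 × 4.75% = 10.74%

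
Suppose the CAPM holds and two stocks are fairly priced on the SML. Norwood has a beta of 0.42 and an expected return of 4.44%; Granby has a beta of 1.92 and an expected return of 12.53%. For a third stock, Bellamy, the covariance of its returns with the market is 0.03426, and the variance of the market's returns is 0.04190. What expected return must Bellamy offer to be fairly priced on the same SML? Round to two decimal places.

6.58%

MRP = (12.53% − 4.44%) / (1.92 − 0.42) = 5.3933%
R_f = 4.44% − 0.42 × 5.3933% = 2.1748%
β_Bellamy = Cov / Var(R_m) = 0.03426 / 0.04190 = 0.8177
E(R_Bellamy) = R_f + β × MRP = 2.1748% + 0.8177 × 5.3933% = 6.58%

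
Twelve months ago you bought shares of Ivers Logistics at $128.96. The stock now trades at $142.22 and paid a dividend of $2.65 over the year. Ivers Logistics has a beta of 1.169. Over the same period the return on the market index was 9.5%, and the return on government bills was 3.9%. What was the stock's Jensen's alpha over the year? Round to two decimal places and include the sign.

Realised HPR = (P1 + D1 − P0) / P0 = (142.22 + 2.65 − 128.96) / 128.96 = 15.91 / 128.96 = 12.3372%
MRP = 9.5% − 3.9% = 5.60%
CAPM required = R_f + β·MRP = 3.9% + 1.169 × 5.6% = 10.4464%
α = realised − required = 12.3372% − 10.4464% = +1.89%

+1.89%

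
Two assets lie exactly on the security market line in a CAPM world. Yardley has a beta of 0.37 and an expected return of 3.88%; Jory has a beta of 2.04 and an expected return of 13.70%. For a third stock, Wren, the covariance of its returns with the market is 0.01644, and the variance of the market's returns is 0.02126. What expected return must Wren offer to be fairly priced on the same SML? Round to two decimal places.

6.25%

MRP = (13.70% − 3.88%) / (2.04 − 0.37) = 5.8802%
R_f = 3.88% − 0.37 × 5.8802% = 1.7043%
β_Wren = Cov / Var(R_m) = 0.01644 / 0.02126 = 0.7733
E(R_Wren) = R_f + β × MRP = 1.7043% + 0.7733 × 5.8802% = 6.25%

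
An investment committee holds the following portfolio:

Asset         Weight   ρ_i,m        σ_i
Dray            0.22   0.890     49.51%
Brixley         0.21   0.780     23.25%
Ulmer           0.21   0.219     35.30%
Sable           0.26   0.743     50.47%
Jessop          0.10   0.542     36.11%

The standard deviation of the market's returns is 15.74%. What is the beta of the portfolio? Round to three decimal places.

β_Dray = 0.890 × 49.51% / 15.74% = 2.7995
β_Brixley = 0.780 × 23.25% / 15.74% = 1.1522
β_Ulmer = 0.219 × 35.30% / 15.74% = 0.4911
β_Sable = 0.743 × 50.47% / 15.74% = 2.3824
β_Jessop = 0.542 × 36.11% / 15.74% = 1.2434
β_P = Σ w_i β_i = 0.22×2.7995 + 0.21×1.1522 + 0.21×0.4911 + 0.26×2.3824 + 0.10×1.2434 = 1.7047

1.705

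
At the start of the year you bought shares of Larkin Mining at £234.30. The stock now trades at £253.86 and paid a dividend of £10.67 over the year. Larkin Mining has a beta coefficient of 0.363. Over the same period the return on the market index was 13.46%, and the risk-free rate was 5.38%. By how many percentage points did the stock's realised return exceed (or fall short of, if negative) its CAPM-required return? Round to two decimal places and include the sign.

Realised HPR = (P1 + D1 − P0) / P0 = (253.86 + 10.67 − 234.30) / 234.30 = 30.23 / 234.30 = 12.9023%
MRP = 13.46% − 5.38% = 8.08%
CAPM required = R_f + β·MRP = 5.38% + 0.363 × 8.08% = 8.31304%
α = realised − required = 12.9023% − 8.31304% = +4.59%

+4.59%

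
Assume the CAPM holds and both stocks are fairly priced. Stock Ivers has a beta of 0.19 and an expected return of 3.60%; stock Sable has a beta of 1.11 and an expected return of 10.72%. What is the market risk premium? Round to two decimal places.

7.74%

Both satisfy E(R) = R_f + β·MRP, so the slope of the SML is
MRP = (10.72% − 3.60%) / (1.11 − 0.19) = 7.12% / 0.92 = 7.7391%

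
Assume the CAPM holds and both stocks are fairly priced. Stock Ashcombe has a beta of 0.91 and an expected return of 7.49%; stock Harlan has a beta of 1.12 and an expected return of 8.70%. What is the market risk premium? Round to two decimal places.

Both satisfy E(R) = R_f + β·MRP, so the slope of the SML is
MRP = (8.70% − 7.49%) / (1.12 − 0.91) = 1.21% / 0.21 = 5.7619%

5.76%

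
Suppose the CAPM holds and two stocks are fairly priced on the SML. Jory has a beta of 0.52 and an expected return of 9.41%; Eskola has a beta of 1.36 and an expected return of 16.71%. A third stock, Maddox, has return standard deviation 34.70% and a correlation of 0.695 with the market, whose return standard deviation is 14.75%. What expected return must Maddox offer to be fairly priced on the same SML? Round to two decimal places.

19.10%

MRP = (16.71% − 9.41%) / (1.36 − 0.52) = 8.6905%
R_f = 9.41% − 0.52 × 8.6905% = 4.8909%
β_Maddox = ρ·σ_i/σ_m = 0.695 × 34.70 / 14.75 = 1.6350
E(R_Maddox) = R_f + β × MRP = 4.8909% + 1.6350 × 8.6905% = 19.10%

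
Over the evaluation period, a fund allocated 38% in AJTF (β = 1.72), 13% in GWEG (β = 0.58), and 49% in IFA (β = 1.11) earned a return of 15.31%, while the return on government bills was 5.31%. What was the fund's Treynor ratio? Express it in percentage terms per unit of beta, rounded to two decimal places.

7.86%

β_P = 0.38×1.72 + 0.13×0.58 + 0.49×1.11 = 1.2729
Treynor = (R_P − R_f) / β_P = (15.31% − 5.31%) / 1.2729 = 10.00% / 1.2729 = 7.86%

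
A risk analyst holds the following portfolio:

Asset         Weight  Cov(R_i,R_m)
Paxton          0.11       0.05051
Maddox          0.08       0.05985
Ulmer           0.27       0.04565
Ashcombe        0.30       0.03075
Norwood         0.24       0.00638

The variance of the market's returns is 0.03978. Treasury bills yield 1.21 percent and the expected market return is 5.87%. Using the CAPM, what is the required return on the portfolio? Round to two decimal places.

β_Paxton = 0.05051 / 0.03978 = 1.2697
β_Maddox = 0.05985 / 0.03978 = 1.5045
β_Ulmer = 0.04565 / 0.03978 = 1.1476
β_Ashcombe = 0.03075 / 0.03978 = 0.7730
β_Norwood = 0.00638 / 0.03978 = 0.1604
β_P = Σ w_i β_i = 0.11×1.2697 + 0.08×1.5045 + 0.27×1.1476 + 0.30×0.7730 + 0.24×0.1604 = 0.8403
MRP = 5.87% − 1.21% = 4.66%
E(R_P) = R_f + β_P × MRP = 1.21% + 0.8403 × 4.66% = 5.13%

5.13%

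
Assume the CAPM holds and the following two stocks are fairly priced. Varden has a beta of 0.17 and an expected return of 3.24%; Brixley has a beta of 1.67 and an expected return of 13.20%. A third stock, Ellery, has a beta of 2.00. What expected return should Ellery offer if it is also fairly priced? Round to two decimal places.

15.39%

MRP (SML slope) = (13.20% − 3.24%) / (1.67 − 0.17) = 9.96% / 1.50 = 6.6400%
R_f (intercept) = 3.24% − 0.17 × 6.6400% = 2.1112%
E(R_Ellery) = R_f + β × MRP = 2.1112% + 2.00 × 6.6400% = 15.39%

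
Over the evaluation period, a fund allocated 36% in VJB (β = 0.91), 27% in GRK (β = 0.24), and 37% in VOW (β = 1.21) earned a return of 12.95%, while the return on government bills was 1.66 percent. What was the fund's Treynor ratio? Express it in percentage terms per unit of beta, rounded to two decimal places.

13.44%

β_P = 0.36×0.91 + 0.27×0.24 + 0.37×1.21 = 0.8401
Treynor = (R_P − R_f) / β_P = (12.95% − 1.66%) / 0.8401 = 11.29% / 0.8401 = 13.44%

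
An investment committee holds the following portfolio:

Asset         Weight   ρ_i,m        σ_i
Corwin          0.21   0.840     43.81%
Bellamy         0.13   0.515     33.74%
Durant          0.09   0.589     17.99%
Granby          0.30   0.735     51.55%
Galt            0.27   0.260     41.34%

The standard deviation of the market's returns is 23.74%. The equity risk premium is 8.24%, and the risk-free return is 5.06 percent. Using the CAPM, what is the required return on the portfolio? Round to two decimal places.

13.81%

β_Corwin = 0.840 × 43.81% / 23.74% = 1.5501
β_Bellamy = 0.515 × 33.74% / 23.74% = 0.7319
β_Durant = 0.589 × 17.99% / 23.74% = 0.4463
β_Granby = 0.735 × 51.55% / 23.74% = 1.5960
β_Galt = 0.260 × 41.34% / 23.74% = 0.4528
β_P = Σ w_i β_i = 0.21×1.5501 + 0.13×0.7319 + 0.09×0.4463 + 0.30×1.5960 + 0.27×0.4528 = 1.0619
E(R_P) = R_f + β_P × MRP = 5.06% + 1.0619 × 8.24% = 13.81%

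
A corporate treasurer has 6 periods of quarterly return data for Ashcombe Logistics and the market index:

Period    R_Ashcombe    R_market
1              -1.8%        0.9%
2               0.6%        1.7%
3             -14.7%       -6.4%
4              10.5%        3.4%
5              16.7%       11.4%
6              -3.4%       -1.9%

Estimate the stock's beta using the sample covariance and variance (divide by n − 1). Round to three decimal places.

1.784

Mean R_i = (-1.8 + 0.6 − 14.7 + 10.5 + 16.7 − 3.4) / 6 = 1.3167%
Mean R_m = (0.9 + 1.7 − 6.4 + 3.4 + 11.4 − 1.9) / 6 = 1.5167%
Σ(R_i − R̄_i)(R_m − R̄_m) = 314.0383  ⇒  Cov = 314.0383 / 5 = 62.8077
Σ(R_m − R̄_m)² = 175.9883  ⇒  Var(R_m) = 175.9883 / 5 = 35.1977
β = Cov / Var(R_m) = 62.8077 / 35.1977 = 1.7844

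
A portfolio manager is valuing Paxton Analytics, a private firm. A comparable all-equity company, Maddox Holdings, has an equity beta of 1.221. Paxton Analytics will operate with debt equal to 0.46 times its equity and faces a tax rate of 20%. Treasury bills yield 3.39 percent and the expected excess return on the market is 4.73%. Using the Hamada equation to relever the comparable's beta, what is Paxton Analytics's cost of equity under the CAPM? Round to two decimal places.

11.29%

β_L = β_U × [1 + (1 − t)(D/E)] = 1.221 × [1 + (1 − 0.20) × 0.46]
    = 1.221 × [1 + 0.80 × 0.46] = 1.221 × 1.3680 = 1.6703
E(R) = R_f + β_L × MRP = 3.39% + 1.6703 × 4.73% = 11.29%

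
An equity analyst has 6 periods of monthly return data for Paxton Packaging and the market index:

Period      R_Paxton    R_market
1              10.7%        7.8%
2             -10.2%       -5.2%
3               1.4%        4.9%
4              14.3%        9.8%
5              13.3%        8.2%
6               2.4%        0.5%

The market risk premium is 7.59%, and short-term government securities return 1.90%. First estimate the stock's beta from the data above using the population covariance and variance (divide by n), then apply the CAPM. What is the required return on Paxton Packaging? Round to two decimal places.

Mean R_i = (10.7 − 10.2 + 1.4 + 14.3 + 13.3 + 2.4) / 6 = 5.3167%
Mean R_m = (7.8 − 5.2 + 4.9 + 9.8 + 8.2 + 0.5) / 6 = 4.3333%
Σ(R_i − R̄_i)(R_m − R̄_m) = 255.5267  ⇒  Cov = 255.5267 / 6 = 42.5878
Σ(R_m − R̄_m)² = 162.7533  ⇒  Var(R_m) = 162.7533 / 6 = 27.1256
β = Cov / Var(R_m) = 42.5878 / 27.1256 = 1.5700
E(R) = R_f + β × MRP = 1.90% + 1.5700 × 7.59% = 13.82%

13.82%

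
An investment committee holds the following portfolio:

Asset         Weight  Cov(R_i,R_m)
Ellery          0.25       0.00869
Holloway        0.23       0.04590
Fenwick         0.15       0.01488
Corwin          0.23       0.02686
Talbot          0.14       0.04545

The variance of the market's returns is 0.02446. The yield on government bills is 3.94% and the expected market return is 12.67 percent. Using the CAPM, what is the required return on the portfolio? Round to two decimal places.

β_Ellery = 0.00869 / 0.02446 = 0.3553
β_Holloway = 0.04590 / 0.02446 = 1.8765
β_Fenwick = 0.01488 / 0.02446 = 0.6083
β_Corwin = 0.02686 / 0.02446 = 1.0981
β_Talbot = 0.04545 / 0.02446 = 1.8581
β_P = Σ w_i β_i = 0.25×0.3553 + 0.23×1.8765 + 0.15×0.6083 + 0.23×1.0981 + 0.14×1.8581 = 1.1244
MRP = 12.67% − 3.94% = 8.73%
E(R_P) = R_f + β_P × MRP = 3.94% + 1.1244 × 8.73% = 13.76%

13.76%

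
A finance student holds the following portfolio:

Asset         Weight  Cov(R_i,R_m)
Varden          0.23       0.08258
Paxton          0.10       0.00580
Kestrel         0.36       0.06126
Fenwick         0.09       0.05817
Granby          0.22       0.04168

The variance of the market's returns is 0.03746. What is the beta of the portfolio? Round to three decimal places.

β_Varden = 0.08258 / 0.03746 = 2.2045
β_Paxton = 0.00580 / 0.03746 = 0.1548
β_Kestrel = 0.06126 / 0.03746 = 1.6353
β_Fenwick = 0.05817 / 0.03746 = 1.5529
β_Granby = 0.04168 / 0.03746 = 1.1127
β_P = Σ w_i β_i = 0.23×2.2045 + 0.10×0.1548 + 0.36×1.6353 + 0.09×1.5529 + 0.22×1.1127 = 1.4958

1.496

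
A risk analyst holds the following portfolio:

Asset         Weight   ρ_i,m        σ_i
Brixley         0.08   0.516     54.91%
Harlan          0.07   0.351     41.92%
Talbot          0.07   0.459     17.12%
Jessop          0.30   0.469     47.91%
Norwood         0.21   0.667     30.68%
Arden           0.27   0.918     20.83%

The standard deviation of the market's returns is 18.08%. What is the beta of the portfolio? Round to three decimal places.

1.109

β_Brixley = 0.516 × 54.91% / 18.08% = 1.5671
β_Harlan = 0.351 × 41.92% / 18.08% = 0.8138
β_Talbot = 0.459 × 17.12% / 18.08% = 0.4346
β_Jessop = 0.469 × 47.91% / 18.08% = 1.2428
β_Norwood = 0.667 × 30.68% / 18.08% = 1.1318
β_Arden = 0.918 × 20.83% / 18.08% = 1.0576
β_P = Σ w_i β_i = 0.08×1.5671 + 0.07×0.8138 + 0.07×0.4346 + 0.30×1.2428 + 0.21×1.1318 + 0.27×1.0576 = 1.1088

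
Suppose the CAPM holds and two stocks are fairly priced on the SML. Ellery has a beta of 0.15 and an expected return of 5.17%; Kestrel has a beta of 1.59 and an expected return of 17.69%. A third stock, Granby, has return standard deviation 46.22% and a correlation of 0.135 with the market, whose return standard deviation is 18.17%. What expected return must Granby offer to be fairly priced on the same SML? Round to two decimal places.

6.85%

MRP = (17.69% − 5.17%) / (1.59 − 0.15) = 8.6944%
R_f = 5.17% − 0.15 × 8.6944% = 3.8658%
β_Granby = ρ·σ_i/σ_m = 0.135 × 46.22 / 18.17 = 0.3434
E(R_Granby) = R_f + β × MRP = 3.8658% + 0.3434 × 8.6944% = 6.85%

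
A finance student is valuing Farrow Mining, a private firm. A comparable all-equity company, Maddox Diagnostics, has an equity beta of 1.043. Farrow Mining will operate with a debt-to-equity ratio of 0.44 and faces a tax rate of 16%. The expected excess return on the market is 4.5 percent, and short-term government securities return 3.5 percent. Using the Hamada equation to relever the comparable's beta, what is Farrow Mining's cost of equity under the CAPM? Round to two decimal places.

β_L = β_U × [1 + (1 − t)(D/E)] = 1.043 × [1 + (1 − 0.16) × 0.44]
    = 1.043 × [1 + 0.84 × 0.44] = 1.043 × 1.3696 = 1.4285
E(R) = R_f + β_L × MRP = 3.5% + 1.4285 × 4.5% = 9.93%

9.93%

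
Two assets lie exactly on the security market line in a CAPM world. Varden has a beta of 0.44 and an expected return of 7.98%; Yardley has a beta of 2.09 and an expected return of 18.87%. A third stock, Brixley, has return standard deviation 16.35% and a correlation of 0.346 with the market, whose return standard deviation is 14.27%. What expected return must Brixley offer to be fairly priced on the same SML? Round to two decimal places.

MRP = (18.87% − 7.98%) / (2.09 − 0.44) = 6.6000%
R_f = 7.98% − 0.44 × 6.6000% = 5.0760%
β_Brixley = ρ·σ_i/σ_m = 0.346 × 16.35 / 14.27 = 0.3964
E(R_Brixley) = R_f + β × MRP = 5.0760% + 0.3964 × 6.6000% = 7.69%

7.69%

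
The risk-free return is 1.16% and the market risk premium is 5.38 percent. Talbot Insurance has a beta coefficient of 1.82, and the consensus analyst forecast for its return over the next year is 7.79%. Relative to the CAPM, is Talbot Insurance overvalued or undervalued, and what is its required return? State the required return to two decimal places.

Overvalued; required return 10.95%

Required return = R_f + β·MRP = 1.16% + 1.82 × 5.38% = 10.95%
Forecast 7.79% < required 10.95% → the stock plots below the SML → overvalued.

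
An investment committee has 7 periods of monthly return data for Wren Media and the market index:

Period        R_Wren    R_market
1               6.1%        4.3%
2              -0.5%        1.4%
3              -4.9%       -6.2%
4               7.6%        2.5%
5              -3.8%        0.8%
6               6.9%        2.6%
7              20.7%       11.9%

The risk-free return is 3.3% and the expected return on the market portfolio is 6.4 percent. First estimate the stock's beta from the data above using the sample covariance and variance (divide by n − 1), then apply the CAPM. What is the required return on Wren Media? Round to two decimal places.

7.94%

Mean R_i = (6.1 − 0.5 − 4.9 + 7.6 − 3.8 + 6.9 + 20.7) / 7 = 4.5857%
Mean R_m = (4.3 + 1.4 − 6.2 + 2.5 + 0.8 + 2.6 + 11.9) / 7 = 2.4714%
Σ(R_i − R̄_i)(R_m − R̄_m) = 256.8071  ⇒  Cov = 256.8071 / 6 = 42.8012
Σ(R_m − R̄_m)² = 171.3943  ⇒  Var(R_m) = 171.3943 / 6 = 28.5657
β = Cov / Var(R_m) = 42.8012 / 28.5657 = 1.4983
MRP = 6.4% − 3.3% = 3.10%
E(R) = R_f + β × MRP = 3.3% + 1.4983 × 3.1% = 7.94%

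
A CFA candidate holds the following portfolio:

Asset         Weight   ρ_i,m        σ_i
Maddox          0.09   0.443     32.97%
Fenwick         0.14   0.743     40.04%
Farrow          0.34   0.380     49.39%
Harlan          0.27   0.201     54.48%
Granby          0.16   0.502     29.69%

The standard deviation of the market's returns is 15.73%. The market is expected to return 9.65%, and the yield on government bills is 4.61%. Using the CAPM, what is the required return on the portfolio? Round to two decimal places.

10.12%

β_Maddox = 0.443 × 32.97% / 15.73% = 0.9285
β_Fenwick = 0.743 × 40.04% / 15.73% = 1.8913
β_Farrow = 0.380 × 49.39% / 15.73% = 1.1931
β_Harlan = 0.201 × 54.48% / 15.73% = 0.6962
β_Granby = 0.502 × 29.69% / 15.73% = 0.9475
β_P = Σ w_i β_i = 0.09×0.9285 + 0.14×1.8913 + 0.34×1.1931 + 0.27×0.6962 + 0.16×0.9475 = 1.0936
MRP = 9.65% − 4.61% = 5.04%
E(R_P) = R_f + β_P × MRP = 4.61% + 1.0936 × 5.04% = 10.12%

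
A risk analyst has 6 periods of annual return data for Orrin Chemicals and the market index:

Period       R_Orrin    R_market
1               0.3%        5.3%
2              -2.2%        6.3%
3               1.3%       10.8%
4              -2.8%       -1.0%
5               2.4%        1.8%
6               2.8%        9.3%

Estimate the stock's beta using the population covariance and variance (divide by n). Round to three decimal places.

0.254

Mean R_i = (0.3 − 2.2 + 1.3 − 2.8 + 2.4 + 2.8) / 6 = 0.3000%
Mean R_m = (5.3 + 6.3 + 10.8 − 1.0 + 1.8 + 9.3) / 6 = 5.4167%
Σ(R_i − R̄_i)(R_m − R̄_m) = 25.1800  ⇒  Cov = 25.1800 / 6 = 4.1967
Σ(R_m − R̄_m)² = 99.1083  ⇒  Var(R_m) = 99.1083 / 6 = 16.5181
β = Cov / Var(R_m) = 4.1967 / 16.5181 = 0.2541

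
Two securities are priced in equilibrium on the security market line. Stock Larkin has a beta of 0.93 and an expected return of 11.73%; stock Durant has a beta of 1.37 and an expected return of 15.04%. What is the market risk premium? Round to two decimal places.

Both satisfy E(R) = R_f + β·MRP, so the slope of the SML is
MRP = (15.04% − 11.73%) / (1.37 − 0.93) = 3.31% / 0.44 = 7.5227%

7.52%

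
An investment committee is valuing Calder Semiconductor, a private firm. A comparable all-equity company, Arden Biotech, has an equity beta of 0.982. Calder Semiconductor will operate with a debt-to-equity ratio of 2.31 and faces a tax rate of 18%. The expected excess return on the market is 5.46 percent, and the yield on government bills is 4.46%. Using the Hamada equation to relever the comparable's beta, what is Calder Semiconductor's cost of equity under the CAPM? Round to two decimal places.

19.98%

β_L = β_U × [1 + (1 − t)(D/E)] = 0.982 × [1 + (1 − 0.18) × 2.31]
    = 0.982 × [1 + 0.82 × 2.31] = 0.982 × 2.8942 = 2.8421
E(R) = R_f + β_L × MRP = 4.46% + 2.8421 × 5.46% = 19.98%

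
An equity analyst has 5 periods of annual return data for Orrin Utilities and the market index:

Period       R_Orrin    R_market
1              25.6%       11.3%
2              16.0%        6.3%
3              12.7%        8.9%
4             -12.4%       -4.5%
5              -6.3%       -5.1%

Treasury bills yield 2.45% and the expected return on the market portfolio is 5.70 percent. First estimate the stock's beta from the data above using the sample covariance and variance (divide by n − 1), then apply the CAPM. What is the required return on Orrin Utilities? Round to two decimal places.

8.94%

Mean R_i = (25.6 + 16.0 + 12.7 − 12.4 − 6.3) / 5 = 7.1200%
Mean R_m = (11.3 + 6.3 + 8.9 − 4.5 − 5.1) / 5 = 3.3800%
Σ(R_i − R̄_i)(R_m − R̄_m) = 470.7120  ⇒  Cov = 470.7120 / 4 = 117.6780
Σ(R_m − R̄_m)² = 235.7280  ⇒  Var(R_m) = 235.7280 / 4 = 58.9320
β = Cov / Var(R_m) = 117.6780 / 58.9320 = 1.9968
MRP = 5.70% − 2.45% = 3.25%
E(R) = R_f + β × MRP = 2.45% + 1.9968 × 3.25% = 8.94%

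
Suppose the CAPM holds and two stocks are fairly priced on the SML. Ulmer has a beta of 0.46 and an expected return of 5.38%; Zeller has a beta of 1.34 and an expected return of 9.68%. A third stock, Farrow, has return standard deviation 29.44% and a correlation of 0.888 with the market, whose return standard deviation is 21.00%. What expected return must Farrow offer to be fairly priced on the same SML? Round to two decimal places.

9.22%

MRP = (9.68% − 5.38%) / (1.34 − 0.46) = 4.8864%
R_f = 5.38% − 0.46 × 4.8864% = 3.1323%
β_Farrow = ρ·σ_i/σ_m = 0.888 × 29.44 / 21.00 = 1.2449
E(R_Farrow) = R_f + β × MRP = 3.1323% + 1.2449 × 4.8864% = 9.22%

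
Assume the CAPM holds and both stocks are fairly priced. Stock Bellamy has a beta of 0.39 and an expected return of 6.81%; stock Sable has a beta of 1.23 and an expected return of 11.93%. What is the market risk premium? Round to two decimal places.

6.10%

Both satisfy E(R) = R_f + β·MRP, so the slope of the SML is
MRP = (11.93% − 6.81%) / (1.23 − 0.39) = 5.12% / 0.84 = 6.0952%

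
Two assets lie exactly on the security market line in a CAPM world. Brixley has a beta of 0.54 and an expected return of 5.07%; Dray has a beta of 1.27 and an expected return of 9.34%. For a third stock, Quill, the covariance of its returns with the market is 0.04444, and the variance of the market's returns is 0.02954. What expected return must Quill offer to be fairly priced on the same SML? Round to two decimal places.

MRP = (9.34% − 5.07%) / (1.27 − 0.54) = 5.8493%
R_f = 5.07% − 0.54 × 5.8493% = 1.9114%
β_Quill = Cov / Var(R_m) = 0.04444 / 0.02954 = 1.5044
E(R_Quill) = R_f + β × MRP = 1.9114% + 1.5044 × 5.8493% = 10.71%

10.71%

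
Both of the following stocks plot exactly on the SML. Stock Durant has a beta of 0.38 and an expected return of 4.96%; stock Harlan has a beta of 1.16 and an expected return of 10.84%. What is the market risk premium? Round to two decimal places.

7.54%

Both satisfy E(R) = R_f + β·MRP, so the slope of the SML is
MRP = (10.84% − 4.96%) / (1.16 − 0.38) = 5.88% / 0.78 = 7.5385%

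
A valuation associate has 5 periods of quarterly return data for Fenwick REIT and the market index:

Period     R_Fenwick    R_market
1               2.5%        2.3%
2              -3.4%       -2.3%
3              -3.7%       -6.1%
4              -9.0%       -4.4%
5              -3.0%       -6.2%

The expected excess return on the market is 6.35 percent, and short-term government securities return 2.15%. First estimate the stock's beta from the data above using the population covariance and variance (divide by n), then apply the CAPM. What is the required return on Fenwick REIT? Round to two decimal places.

Mean R_i = (2.5 − 3.4 − 3.7 − 9.0 − 3.0) / 5 = -3.3200%
Mean R_m = (2.3 − 2.3 − 6.1 − 4.4 − 6.2) / 5 = -3.3400%
Σ(R_i − R̄_i)(R_m − R̄_m) = 38.8960  ⇒  Cov = 38.8960 / 5 = 7.7792
Σ(R_m − R̄_m)² = 49.8120  ⇒  Var(R_m) = 49.8120 / 5 = 9.9624
β = Cov / Var(R_m) = 7.7792 / 9.9624 = 0.7809
E(R) = R_f + β × MRP = 2.15% + 0.7809 × 6.35% = 7.11%

7.11%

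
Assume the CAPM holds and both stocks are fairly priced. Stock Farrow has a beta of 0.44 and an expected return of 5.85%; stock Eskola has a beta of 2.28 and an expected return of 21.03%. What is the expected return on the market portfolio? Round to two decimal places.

Both satisfy E(R) = R_f + β·MRP, so the slope of the SML is
MRP = (21.03% − 5.85%) / (2.28 − 0.44) = 15.18% / 1.84 = 8.2500%
R_f = E(R_Farrow) − β_Farrow·MRP = 5.85% − 0.44 × 8.2500% = 2.2200%
E(R_m) = R_f + MRP = 2.2200% + 8.2500% = 10.47%

10.47%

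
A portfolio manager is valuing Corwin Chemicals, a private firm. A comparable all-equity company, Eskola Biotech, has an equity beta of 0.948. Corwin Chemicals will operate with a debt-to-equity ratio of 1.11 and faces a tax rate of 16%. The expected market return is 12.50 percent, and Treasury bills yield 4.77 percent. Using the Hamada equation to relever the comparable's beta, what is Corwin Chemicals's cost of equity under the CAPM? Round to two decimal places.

β_L = β_U × [1 + (1 − t)(D/E)] = 0.948 × [1 + (1 − 0.16) × 1.11]
    = 0.948 × [1 + 0.84 × 1.11] = 0.948 × 1.9324 = 1.8319
MRP = 12.50% − 4.77% = 7.73%
E(R) = R_f + β_L × MRP = 4.77% + 1.8319 × 7.73% = 18.93%

18.93%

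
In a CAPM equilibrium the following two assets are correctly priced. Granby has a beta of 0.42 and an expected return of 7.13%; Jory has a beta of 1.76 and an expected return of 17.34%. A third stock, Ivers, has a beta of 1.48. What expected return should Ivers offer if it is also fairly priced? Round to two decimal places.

15.21%

MRP (SML slope) = (17.34% − 7.13%) / (1.76 − 0.42) = 10.21% / 1.34 = 7.6194%
R_f (intercept) = 7.13% − 0.42 × 7.6194% = 3.9299%
E(R_Ivers) = R_f + β × MRP = 3.9299% + 1.48 × 7.6194% = 15.21%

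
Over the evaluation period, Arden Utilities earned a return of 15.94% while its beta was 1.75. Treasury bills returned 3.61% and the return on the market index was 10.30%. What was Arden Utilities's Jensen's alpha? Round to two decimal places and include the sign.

Market excess return = 10.30% − 3.61% = 6.69%
CAPM benchmark = R_f + β(R_m − R_f) = 3.61% + 1.75 × 6.69% = 15.3175%
α = actual − benchmark = 15.94% − 15.3175% = +0.62%

+0.62%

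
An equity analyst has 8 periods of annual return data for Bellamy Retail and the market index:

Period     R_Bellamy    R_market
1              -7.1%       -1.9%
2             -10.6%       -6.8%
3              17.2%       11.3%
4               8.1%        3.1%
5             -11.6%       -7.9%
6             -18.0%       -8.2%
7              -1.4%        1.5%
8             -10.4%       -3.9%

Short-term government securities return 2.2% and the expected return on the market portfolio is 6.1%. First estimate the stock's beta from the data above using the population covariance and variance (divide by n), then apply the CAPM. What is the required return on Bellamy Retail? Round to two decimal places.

Mean R_i = (-7.1 − 10.6 + 17.2 + 8.1 − 11.6 − 18.0 − 1.4 − 10.4) / 8 = -4.2250%
Mean R_m = (-1.9 − 6.8 + 11.3 + 3.1 − 7.9 − 8.2 + 1.5 − 3.9) / 8 = -1.6000%
Σ(R_i − R̄_i)(R_m − R̄_m) = 528.6600  ⇒  Cov = 528.6600 / 8 = 66.0825
Σ(R_m − R̄_m)² = 313.7800  ⇒  Var(R_m) = 313.7800 / 8 = 39.2225
β = Cov / Var(R_m) = 66.0825 / 39.2225 = 1.6848
MRP = 6.1% − 2.2% = 3.90%
E(R) = R_f + β × MRP = 2.2% + 1.6848 × 3.9% = 8.77%

8.77%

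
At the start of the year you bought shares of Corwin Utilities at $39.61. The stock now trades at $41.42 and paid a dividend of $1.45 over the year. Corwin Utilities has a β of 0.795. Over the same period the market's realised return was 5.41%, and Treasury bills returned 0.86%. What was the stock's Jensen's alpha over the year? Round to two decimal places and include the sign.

Realised HPR = (P1 + D1 − P0) / P0 = (41.42 + 1.45 − 39.61) / 39.61 = 3.26 / 39.61 = 8.2302%
MRP = 5.41% − 0.86% = 4.55%
CAPM required = R_f + β·MRP = 0.86% + 0.795 × 4.55% = 4.47725%
α = realised − required = 8.2302% − 4.47725% = +3.75%

+3.75%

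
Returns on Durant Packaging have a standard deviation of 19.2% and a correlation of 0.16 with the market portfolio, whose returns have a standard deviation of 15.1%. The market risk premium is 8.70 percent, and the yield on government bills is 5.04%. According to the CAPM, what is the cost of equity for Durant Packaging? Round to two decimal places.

6.81%

β = ρ × σ_i / σ_m = 0.16 × 19.2% / 15.1% = 0.2034
E(R) = 5.04% + 0.2034 × 8.70% = 6.81%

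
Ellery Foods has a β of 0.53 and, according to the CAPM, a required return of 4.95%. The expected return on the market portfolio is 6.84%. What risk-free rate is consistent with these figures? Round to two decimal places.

E(R) = R_f + β(E(R_m) − R_f) = R_f(1 − β) + β·E(R_m)
4.95% = R_f × (1 − 0.53) + 0.53 × 6.84%
4.95% = R_f × 0.47 + 3.6252%
R_f = (4.95% − 3.6252%) / 0.47 = 2.82%

2.82%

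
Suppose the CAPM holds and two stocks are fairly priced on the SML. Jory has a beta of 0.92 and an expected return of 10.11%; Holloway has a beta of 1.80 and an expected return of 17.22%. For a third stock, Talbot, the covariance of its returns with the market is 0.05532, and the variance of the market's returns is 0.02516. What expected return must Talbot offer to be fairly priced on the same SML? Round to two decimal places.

20.44%

MRP = (17.22% − 10.11%) / (1.80 − 0.92) = 8.0795%
R_f = 10.11% − 0.92 × 8.0795% = 2.6769%
β_Talbot = Cov / Var(R_m) = 0.05532 / 0.02516 = 2.1987
E(R_Talbot) = R_f + β × MRP = 2.6769% + 2.1987 × 8.0795% = 20.44%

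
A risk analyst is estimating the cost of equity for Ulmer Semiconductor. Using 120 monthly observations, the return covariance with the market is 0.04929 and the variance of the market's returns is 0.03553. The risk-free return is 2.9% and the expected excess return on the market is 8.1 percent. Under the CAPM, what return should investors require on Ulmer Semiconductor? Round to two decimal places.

β = Cov(R_i, R_m) / Var(R_m) = 0.04929 / 0.03553 = 1.3873
E(R) = R_f + β × MRP = 2.9% + 1.3873 × 8.1% = 14.14%

14.14%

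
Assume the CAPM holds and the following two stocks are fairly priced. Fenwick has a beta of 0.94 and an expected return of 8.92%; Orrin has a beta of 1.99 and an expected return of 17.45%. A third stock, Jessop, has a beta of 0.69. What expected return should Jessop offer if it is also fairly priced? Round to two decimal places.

MRP (SML slope) = (17.45% − 8.92%) / (1.99 − 0.94) = 8.53% / 1.05 = 8.1238%
R_f (intercept) = 8.92% − 0.94 × 8.1238% = 1.2836%
E(R_Jessop) = R_f + β × MRP = 1.2836% + 0.69 × 8.1238% = 6.89%

6.89%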